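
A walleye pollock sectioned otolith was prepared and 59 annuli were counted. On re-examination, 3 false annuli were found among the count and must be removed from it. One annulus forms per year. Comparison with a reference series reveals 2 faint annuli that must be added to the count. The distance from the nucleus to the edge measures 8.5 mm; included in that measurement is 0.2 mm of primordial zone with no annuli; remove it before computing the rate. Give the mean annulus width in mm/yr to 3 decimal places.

0.143 mm/yr

True annulus count = 59 − 3 + 2 = 58.
The growth record spans 8.5 − 0.2 = 8.3 mm.
Mean rate = 8.3 mm / 58 years ≈ 0.143 mm/yr.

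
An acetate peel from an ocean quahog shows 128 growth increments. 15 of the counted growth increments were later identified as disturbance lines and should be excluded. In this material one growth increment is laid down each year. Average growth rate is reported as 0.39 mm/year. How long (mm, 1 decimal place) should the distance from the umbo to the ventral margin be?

True growth increment count = 128 − 15 = 113.
113 years at 0.39 mm/year gives 0.39 × 113 = 44.1 mm.

44.1 mm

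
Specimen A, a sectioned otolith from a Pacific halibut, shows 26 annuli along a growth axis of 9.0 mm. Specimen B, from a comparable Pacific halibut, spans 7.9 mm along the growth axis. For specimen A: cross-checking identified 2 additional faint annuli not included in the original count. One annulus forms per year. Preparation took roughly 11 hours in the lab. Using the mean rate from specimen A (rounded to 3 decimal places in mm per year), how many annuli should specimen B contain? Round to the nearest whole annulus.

25 annuli

Specimen A: after corrections the count is 26 + 2 = 28 annuli.
A: Extension rate ≈ 9.0 / 28 = 0.321 mm/year.
B spans 7.9 / 0.321 = 24.61 years ≈ 25 annuli.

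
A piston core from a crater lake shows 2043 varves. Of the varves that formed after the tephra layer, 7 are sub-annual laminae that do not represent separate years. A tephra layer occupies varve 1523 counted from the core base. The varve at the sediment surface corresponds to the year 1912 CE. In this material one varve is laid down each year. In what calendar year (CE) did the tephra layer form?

2043 − 1523 = 520 varves lie beyond the tephra layer toward the sediment surface.
Excluding 7 false varves: 520 − 7 = 513.
Counting back 513 years from 1912 CE places the tephra layer in 1912 − 513 = 1399 CE.

1399 CE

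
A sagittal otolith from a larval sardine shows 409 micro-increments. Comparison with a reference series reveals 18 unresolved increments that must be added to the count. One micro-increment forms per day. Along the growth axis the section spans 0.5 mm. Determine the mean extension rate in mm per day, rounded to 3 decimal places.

True micro-increment count = 409 + 18 = 427.
Mean rate = 0.5 mm / 427 days ≈ 0.001 mm per day.

0.001 mm per day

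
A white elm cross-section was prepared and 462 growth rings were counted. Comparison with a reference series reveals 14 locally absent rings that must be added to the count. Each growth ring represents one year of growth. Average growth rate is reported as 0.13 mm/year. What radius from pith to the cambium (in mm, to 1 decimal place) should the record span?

Correcting the raw count gives 462 + 14 = 476 true growth rings.
Predicted length = 0.13 mm/year × 476 years = 61.9 mm.

61.9 mm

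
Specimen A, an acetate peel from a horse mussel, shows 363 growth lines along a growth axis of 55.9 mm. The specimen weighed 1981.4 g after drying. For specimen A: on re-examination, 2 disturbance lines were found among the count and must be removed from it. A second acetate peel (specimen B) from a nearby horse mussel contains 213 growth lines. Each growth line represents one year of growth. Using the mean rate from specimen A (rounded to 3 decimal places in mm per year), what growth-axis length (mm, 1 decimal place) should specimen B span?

Specimen A: true growth line count = 363 − 2 = 361.
A: Mean rate = 55.9 mm / 361 years ≈ 0.155 mm per year.
Length of B = 0.155 × 213 = 33.0 mm.

33.0 mm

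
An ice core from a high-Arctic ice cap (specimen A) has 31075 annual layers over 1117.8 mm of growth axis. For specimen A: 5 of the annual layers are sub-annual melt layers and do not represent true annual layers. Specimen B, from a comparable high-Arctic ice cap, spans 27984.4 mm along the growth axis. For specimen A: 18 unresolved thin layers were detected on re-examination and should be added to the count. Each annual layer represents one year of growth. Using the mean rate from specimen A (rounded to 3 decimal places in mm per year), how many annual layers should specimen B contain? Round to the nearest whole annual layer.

777344 annual layers

Specimen A: after corrections the count is 31075 − 5 + 18 = 31088 annual layers.
A: 1117.8 mm over 31088 years gives 1117.8 / 31088 ≈ 0.036 mm/year.
For B, 27984.4 / 0.036 = 777344.44 years ≈ 777344 annual layers.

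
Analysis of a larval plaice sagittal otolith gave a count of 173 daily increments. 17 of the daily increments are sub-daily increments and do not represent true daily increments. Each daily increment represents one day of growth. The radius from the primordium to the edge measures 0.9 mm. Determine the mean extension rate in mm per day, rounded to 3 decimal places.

True daily increment count = 173 − 17 = 156.
0.9 mm over 156 days gives 0.9 / 156 ≈ 0.006 mm per day.

0.006 mm per day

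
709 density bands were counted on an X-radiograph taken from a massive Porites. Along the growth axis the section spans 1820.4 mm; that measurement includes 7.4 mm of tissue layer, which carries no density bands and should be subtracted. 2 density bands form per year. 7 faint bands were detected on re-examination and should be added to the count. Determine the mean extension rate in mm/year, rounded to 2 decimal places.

5.06 mm/year

True density band count = 709 + 7 = 716.
716 density bands at 2 per year is 716 / 2 = 358 years.
Removing the 7.4 mm offcut leaves 1820.4 − 7.4 = 1813.0 mm.
1813.0 mm over 358 years gives 1813.0 / 358 ≈ 5.06 mm/year.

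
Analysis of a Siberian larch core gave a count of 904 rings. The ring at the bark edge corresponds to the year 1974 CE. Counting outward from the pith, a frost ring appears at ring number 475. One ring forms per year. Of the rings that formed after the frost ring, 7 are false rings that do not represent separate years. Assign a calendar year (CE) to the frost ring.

The frost ring sits at ring 475 from the pith, so 904 − 475 = 429 rings formed after it.
Removing the 7 false rings leaves 429 − 7 = 422 true rings beyond the frost ring.
Counting back 422 years from 1974 CE places the frost ring in 1974 − 422 = 1552 CE.

1552 CE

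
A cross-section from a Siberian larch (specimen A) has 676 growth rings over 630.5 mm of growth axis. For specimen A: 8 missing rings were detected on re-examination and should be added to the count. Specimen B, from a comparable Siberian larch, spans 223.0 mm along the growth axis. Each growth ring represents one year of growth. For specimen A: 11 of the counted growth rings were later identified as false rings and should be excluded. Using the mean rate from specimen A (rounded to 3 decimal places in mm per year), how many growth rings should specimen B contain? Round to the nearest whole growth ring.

238 growth rings

Specimen A: correcting the raw count gives 676 − 11 + 8 = 673 true growth rings.
A: Extension rate ≈ 630.5 / 673 = 0.937 mm per year.
For B, 223.0 / 0.937 = 237.99 years ≈ 238 growth rings.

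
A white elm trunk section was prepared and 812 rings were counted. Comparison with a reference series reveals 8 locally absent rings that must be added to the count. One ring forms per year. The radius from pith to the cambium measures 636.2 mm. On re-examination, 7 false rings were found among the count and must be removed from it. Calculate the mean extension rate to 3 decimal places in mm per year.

Correcting the raw count gives 812 − 7 + 8 = 813 true rings.
Extension rate ≈ 636.2 / 813 = 0.783 mm per year.

0.783 mm per year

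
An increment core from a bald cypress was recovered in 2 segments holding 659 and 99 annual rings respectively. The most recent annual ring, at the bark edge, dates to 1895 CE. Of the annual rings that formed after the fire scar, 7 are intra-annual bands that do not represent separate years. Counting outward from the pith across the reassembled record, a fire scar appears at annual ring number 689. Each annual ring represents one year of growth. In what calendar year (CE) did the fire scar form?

Total annual rings = 659 + 99 = 758.
The fire scar sits at annual ring 689 from the pith, so 758 − 689 = 69 annual rings formed after it.
69 − 7 false = 62 true annual rings after the fire scar.
Counting back 62 years from 1895 CE places the fire scar in 1895 − 62 = 1833 CE.

1833 CE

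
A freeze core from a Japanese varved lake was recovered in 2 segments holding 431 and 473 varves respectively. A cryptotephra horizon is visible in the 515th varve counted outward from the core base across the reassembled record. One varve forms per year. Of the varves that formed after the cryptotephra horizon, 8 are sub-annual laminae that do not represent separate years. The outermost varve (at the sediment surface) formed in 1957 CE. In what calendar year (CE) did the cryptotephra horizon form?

Total varves = 431 + 473 = 904.
904 − 515 = 389 varves lie beyond the cryptotephra horizon toward the sediment surface.
389 − 8 false = 381 true varves after the cryptotephra horizon.
1957 − 381 = 1576 CE.

1576 CE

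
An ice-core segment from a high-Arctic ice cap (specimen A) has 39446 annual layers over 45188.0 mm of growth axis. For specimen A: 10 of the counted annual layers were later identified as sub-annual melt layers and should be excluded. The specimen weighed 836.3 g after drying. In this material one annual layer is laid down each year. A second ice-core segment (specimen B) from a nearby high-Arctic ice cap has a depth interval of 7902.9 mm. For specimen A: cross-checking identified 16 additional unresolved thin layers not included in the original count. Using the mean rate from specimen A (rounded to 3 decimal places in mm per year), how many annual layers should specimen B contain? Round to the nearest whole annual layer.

6902 annual layers

Specimen A: after corrections the count is 39446 − 10 + 16 = 39452 annual layers.
A: 45188.0 mm over 39452 years gives 45188.0 / 39452 ≈ 1.145 mm/yr.
Specimen B: 7902.9 mm / 1.145 mm per year = 6902.10 years ≈ 6902 annual layers.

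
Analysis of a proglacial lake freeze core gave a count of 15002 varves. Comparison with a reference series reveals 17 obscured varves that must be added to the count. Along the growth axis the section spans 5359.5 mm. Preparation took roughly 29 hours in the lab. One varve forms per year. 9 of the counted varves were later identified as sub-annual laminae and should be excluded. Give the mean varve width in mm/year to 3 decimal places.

0.357 mm/year

Correcting the raw count gives 15002 − 9 + 17 = 15010 true varves.
Extension rate ≈ 5359.5 / 15010 = 0.357 mm/year.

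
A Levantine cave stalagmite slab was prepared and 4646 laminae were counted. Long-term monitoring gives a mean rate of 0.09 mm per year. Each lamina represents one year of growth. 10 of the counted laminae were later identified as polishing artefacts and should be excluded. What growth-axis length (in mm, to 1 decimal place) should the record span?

After corrections the count is 4646 − 10 = 4636 laminae.
Length ≈ 0.09 × 4636 = 417.2 mm.

417.2 mm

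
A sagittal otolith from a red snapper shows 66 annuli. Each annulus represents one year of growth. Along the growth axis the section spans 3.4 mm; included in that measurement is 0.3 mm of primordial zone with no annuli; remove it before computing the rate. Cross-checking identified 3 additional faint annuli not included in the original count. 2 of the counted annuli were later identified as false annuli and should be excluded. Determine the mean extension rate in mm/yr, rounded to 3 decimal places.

After corrections the count is 66 − 2 + 3 = 67 annuli.
Removing the 0.3 mm offcut leaves 3.4 − 0.3 = 3.1 mm.
Mean rate = 3.1 mm / 67 years ≈ 0.046 mm/yr.

0.046 mm/yr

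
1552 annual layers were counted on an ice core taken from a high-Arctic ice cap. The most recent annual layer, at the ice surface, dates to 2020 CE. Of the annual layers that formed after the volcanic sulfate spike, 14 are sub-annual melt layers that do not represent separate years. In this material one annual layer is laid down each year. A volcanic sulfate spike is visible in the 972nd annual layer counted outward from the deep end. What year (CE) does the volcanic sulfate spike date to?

1454 CE

Between annual layer 972 and the ice surface there are 1552 − 972 = 580 annual layers.
580 − 14 false = 566 true annual layers after the volcanic sulfate spike.
The annual layer at the ice surface is 2020 CE, so the volcanic sulfate spike dates to 2020 − 566 = 1454 CE.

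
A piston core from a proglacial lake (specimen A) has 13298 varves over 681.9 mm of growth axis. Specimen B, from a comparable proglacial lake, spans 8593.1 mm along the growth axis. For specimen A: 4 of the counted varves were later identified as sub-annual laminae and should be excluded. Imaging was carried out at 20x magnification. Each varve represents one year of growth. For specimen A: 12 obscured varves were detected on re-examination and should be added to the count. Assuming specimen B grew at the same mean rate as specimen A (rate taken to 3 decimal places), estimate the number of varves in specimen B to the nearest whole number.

Specimen A: after corrections the count is 13298 − 4 + 12 = 13306 varves.
A: Extension rate ≈ 681.9 / 13306 = 0.051 mm per year.
B spans 8593.1 / 0.051 = 168492.16 years ≈ 168492 varves.

168492 varves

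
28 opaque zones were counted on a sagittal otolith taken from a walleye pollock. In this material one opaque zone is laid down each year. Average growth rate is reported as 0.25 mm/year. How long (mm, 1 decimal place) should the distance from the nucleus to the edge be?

The record spans 28 years at 0.25 mm per year.
28 years at 0.25 mm/year gives 0.25 × 28 = 7.0 mm.

7.0 mm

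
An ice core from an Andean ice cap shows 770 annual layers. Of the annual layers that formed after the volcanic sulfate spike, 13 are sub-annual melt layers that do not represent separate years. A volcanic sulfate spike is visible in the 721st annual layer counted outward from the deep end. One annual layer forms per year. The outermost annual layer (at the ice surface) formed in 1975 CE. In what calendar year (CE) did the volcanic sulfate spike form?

1939 CE

770 − 721 = 49 annual layers lie beyond the volcanic sulfate spike toward the ice surface.
Excluding 13 false annual layers: 49 − 13 = 36.
The annual layer at the ice surface is 1975 CE, so the volcanic sulfate spike dates to 1975 − 36 = 1939 CE.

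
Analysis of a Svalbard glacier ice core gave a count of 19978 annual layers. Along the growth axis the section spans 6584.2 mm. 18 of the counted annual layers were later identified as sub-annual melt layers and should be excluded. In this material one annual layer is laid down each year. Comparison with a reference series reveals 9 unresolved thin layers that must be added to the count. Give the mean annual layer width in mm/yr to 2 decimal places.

True annual layer count = 19978 − 18 + 9 = 19969.
Mean rate = 6584.2 mm / 19969 years ≈ 0.33 mm/yr.

0.33 mm/yr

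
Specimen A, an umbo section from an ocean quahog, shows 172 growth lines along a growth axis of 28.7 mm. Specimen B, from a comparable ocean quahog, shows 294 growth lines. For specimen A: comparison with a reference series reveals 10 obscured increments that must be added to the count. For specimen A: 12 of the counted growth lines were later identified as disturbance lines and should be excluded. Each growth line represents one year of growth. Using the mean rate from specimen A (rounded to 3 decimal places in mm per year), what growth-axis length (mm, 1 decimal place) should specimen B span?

Specimen A: correcting the raw count gives 172 − 12 + 10 = 170 true growth lines.
A: Extension rate ≈ 28.7 / 170 = 0.169 mm per year.
For B, 0.169 mm/year × 294 years = 49.7 mm.

49.7 mm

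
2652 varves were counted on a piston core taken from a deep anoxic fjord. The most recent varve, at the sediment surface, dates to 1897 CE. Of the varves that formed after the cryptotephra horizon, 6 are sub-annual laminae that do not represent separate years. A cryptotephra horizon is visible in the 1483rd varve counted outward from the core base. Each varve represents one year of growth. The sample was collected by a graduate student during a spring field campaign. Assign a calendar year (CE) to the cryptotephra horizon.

2652 − 1483 = 1169 varves lie beyond the cryptotephra horizon toward the sediment surface.
Removing the 6 false varves leaves 1169 − 6 = 1163 true varves beyond the cryptotephra horizon.
Counting back 1163 years from 1897 CE places the cryptotephra horizon in 1897 − 1163 = 734 CE.

734 CE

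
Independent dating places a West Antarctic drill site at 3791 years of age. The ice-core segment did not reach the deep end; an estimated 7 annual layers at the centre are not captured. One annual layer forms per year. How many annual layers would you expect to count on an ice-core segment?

Expected annual layers over 3791 years: 3791.
3791 − 7 missed = 3784 annual layers expected in the prepared section.

3784 annual layers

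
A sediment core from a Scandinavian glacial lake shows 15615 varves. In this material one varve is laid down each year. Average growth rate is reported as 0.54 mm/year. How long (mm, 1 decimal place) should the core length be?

15615 years of growth are recorded.
Length ≈ 0.54 × 15615 = 8432.1 mm.

8432.1 mm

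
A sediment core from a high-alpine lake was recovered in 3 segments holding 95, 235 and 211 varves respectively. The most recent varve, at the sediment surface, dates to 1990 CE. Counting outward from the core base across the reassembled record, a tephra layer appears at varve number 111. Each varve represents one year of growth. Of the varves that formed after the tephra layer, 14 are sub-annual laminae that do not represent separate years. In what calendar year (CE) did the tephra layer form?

Total varves = 95 + 235 + 211 = 541.
The tephra layer sits at varve 111 from the core base, so 541 − 111 = 430 varves formed after it.
Removing the 14 false varves leaves 430 − 14 = 416 true varves beyond the tephra layer.
The varve at the sediment surface is 1990 CE, so the tephra layer dates to 1990 − 416 = 1574 CE.

1574 CE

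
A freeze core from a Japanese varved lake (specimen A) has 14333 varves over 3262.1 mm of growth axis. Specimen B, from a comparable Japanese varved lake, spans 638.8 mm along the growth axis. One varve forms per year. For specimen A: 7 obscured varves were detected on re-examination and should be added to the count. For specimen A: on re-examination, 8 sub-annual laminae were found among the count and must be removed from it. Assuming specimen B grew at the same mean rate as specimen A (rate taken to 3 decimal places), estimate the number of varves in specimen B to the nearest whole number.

Specimen A: adjusted count: 14333 − 8 + 7 = 14332 varves.
A: Extension rate ≈ 3262.1 / 14332 = 0.228 mm/year.
For B, 638.8 / 0.228 = 2801.75 years ≈ 2802 varves.

2802 varves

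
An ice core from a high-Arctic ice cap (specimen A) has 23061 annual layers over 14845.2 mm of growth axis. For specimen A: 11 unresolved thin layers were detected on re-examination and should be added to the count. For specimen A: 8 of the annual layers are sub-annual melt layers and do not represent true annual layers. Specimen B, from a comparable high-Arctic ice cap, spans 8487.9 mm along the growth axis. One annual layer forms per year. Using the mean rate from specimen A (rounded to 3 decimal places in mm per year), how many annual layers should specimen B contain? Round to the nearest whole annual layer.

13180 annual layers

Specimen A: correcting the raw count gives 23061 − 8 + 11 = 23064 true annual layers.
A: Mean rate = 14845.2 mm / 23064 years ≈ 0.644 mm/year.
Specimen B: 8487.9 mm / 0.644 mm per year = 13179.97 years ≈ 13180 annual layers.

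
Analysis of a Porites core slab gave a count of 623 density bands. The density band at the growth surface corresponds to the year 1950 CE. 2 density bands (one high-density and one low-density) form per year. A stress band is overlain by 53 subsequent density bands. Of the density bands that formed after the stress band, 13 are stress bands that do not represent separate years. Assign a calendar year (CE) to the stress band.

1930 CE

53 density bands formed after the stress band.
53 − 13 false = 40 true density bands after the stress band.
40 density bands at 2 per year is 40 / 2 = 20 years.
Counting back 20 years from 1950 CE places the stress band in 1950 − 20 = 1930 CE.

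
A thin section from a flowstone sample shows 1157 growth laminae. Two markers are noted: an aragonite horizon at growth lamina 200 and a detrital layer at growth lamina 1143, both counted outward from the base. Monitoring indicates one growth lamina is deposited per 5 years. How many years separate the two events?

4715 years

Separation: 1143 − 200 = 943 growth laminae.
Multiplying by 5 years per growth lamina: 943 × 5 = 4715 years.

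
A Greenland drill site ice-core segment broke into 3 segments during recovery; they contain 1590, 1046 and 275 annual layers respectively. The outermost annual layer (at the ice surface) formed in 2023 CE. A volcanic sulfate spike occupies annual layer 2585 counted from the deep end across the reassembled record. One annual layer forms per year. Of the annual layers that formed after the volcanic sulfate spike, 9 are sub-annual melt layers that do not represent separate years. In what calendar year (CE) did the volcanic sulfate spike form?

1706 CE

Total annual layers = 1590 + 1046 + 275 = 2911.
The volcanic sulfate spike sits at annual layer 2585 from the deep end, so 2911 − 2585 = 326 annual layers formed after it.
Excluding 9 false annual layers: 326 − 9 = 317.
Counting back 317 years from 2023 CE places the volcanic sulfate spike in 2023 − 317 = 1706 CE.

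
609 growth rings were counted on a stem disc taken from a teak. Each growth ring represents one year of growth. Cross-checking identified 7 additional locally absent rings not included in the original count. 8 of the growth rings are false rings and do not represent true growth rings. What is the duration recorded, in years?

Adjusted count: 609 − 8 + 7 = 608 growth rings.
At one growth ring per year, that is 608 years.

608 years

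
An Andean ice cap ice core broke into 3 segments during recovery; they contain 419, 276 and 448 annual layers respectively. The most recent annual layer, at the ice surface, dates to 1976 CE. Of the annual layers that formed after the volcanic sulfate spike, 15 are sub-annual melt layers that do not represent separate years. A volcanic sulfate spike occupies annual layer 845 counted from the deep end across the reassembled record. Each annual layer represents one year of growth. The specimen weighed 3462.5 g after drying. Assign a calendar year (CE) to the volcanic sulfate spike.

1693 CE

Total annual layers = 419 + 276 + 448 = 1143.
1143 − 845 = 298 annual layers lie beyond the volcanic sulfate spike toward the ice surface.
298 − 15 false = 283 true annual layers after the volcanic sulfate spike.
The annual layer at the ice surface is 1976 CE, so the volcanic sulfate spike dates to 1976 − 283 = 1693 CE.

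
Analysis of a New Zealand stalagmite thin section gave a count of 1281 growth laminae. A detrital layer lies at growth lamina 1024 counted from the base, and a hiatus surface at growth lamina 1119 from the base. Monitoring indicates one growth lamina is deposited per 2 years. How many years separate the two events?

190 years

Separation: 1119 − 1024 = 95 growth laminae.
Multiplying by 2 years per growth lamina: 95 × 2 = 190 years.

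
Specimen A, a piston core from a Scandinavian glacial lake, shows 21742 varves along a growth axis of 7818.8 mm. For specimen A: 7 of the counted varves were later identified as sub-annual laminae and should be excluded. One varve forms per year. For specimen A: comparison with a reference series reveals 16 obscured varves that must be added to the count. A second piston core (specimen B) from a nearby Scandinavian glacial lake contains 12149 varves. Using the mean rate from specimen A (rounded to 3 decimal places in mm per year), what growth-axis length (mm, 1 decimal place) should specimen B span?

4361.5 mm

Specimen A: true varve count = 21742 − 7 + 16 = 21751.
A: Extension rate ≈ 7818.8 / 21751 = 0.359 mm per year.
Length of B = 0.359 × 12149 = 4361.5 mm.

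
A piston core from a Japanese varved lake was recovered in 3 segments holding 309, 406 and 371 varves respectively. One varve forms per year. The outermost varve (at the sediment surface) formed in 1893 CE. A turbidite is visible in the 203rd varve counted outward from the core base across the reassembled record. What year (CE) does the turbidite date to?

1010 CE

Total varves = 309 + 406 + 371 = 1086.
1086 − 203 = 883 varves lie beyond the turbidite toward the sediment surface.
The varve at the sediment surface is 1893 CE, so the turbidite dates to 1893 − 883 = 1010 CE.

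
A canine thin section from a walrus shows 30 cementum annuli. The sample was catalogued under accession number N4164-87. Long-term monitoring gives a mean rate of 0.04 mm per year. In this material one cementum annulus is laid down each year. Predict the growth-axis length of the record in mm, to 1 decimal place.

1.2 mm

30 years of growth are recorded.
Length ≈ 0.04 × 30 = 1.2 mm.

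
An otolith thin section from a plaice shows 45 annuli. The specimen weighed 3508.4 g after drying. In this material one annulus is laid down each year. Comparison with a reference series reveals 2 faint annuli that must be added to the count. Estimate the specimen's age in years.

47 years

True annulus count = 45 + 2 = 47.
At one annulus per year, that is 47 years.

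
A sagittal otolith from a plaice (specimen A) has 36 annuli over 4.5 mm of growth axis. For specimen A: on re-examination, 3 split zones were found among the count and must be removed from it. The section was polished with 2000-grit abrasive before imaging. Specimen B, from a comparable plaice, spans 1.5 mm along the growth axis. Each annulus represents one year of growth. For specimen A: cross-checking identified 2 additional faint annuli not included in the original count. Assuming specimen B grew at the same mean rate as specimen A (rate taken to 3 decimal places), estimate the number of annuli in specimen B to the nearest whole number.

12 annuli

Specimen A: after corrections the count is 36 − 3 + 2 = 35 annuli.
A: 4.5 mm over 35 years gives 4.5 / 35 ≈ 0.129 mm per year.
B spans 1.5 / 0.129 = 11.63 years ≈ 12 annuli.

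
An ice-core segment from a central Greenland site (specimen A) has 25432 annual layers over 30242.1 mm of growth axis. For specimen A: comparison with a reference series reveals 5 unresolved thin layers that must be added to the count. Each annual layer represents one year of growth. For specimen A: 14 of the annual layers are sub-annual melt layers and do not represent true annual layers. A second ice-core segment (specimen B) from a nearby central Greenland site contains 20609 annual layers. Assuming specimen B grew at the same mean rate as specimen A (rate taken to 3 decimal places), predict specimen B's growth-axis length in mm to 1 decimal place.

24524.7 mm

Specimen A: correcting the raw count gives 25432 − 14 + 5 = 25423 true annual layers.
A: 30242.1 mm over 25423 years gives 30242.1 / 25423 ≈ 1.190 mm/year.
For B, 1.190 mm/year × 20609 years = 24524.7 mm.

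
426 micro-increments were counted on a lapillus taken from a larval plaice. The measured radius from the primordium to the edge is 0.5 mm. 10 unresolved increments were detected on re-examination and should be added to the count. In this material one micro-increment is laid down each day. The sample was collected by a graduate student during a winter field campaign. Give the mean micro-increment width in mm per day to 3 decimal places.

0.001 mm per day

Adjusted count: 426 + 10 = 436 micro-increments.
Extension rate ≈ 0.5 / 436 = 0.001 mm per day.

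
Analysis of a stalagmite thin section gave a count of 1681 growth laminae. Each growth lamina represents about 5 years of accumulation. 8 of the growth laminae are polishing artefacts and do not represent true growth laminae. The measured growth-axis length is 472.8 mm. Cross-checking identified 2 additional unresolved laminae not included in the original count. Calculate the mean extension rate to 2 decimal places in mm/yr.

0.06 mm/yr

Correcting the raw count gives 1681 − 8 + 2 = 1675 true growth laminae.
At 5 years per growth lamina, 1675 × 5 = 8375 years.
472.8 mm over 8375 years gives 472.8 / 8375 ≈ 0.06 mm/yr.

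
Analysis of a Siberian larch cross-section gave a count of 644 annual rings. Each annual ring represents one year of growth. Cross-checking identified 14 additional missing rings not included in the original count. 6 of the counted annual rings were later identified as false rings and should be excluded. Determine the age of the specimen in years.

After corrections the count is 644 − 6 + 14 = 652 annual rings.
With a one-to-one annual ring periodicity this is 652 years.

652 years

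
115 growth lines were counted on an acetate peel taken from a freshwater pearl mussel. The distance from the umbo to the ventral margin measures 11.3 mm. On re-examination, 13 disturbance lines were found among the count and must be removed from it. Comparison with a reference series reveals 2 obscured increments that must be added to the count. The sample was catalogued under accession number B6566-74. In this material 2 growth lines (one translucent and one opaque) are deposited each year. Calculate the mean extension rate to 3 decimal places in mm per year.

True growth line count = 115 − 13 + 2 = 104.
With 2 growth lines per year, 104 / 2 = 52 years.
Mean rate = 11.3 mm / 52 years ≈ 0.217 mm per year.

0.217 mm per year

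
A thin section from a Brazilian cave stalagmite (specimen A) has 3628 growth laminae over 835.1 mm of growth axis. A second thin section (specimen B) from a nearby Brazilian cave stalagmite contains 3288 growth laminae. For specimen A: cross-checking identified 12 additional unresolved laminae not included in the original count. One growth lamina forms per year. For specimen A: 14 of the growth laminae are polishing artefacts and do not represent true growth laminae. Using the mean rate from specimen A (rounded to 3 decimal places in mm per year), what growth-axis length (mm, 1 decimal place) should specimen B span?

756.2 mm

Specimen A: after corrections the count is 3628 − 14 + 12 = 3626 growth laminae.
A: Extension rate ≈ 835.1 / 3626 = 0.230 mm per year.
Length of B = 0.230 × 3288 = 756.2 mm.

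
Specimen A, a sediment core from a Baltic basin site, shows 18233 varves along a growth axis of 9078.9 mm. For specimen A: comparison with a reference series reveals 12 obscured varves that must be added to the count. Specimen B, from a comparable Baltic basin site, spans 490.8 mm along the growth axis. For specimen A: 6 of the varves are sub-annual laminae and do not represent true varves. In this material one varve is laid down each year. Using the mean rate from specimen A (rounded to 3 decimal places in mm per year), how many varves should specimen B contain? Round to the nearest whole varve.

Specimen A: adjusted count: 18233 − 6 + 12 = 18239 varves.
A: Mean rate = 9078.9 mm / 18239 years ≈ 0.498 mm/year.
B spans 490.8 / 0.498 = 985.54 years ≈ 986 varves.

986 varves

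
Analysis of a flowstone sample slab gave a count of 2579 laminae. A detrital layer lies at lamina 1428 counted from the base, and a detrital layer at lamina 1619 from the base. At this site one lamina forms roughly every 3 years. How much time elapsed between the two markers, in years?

The two markers are separated by 1619 − 1428 = 191 laminae.
191 laminae at 3 years each span 191 × 3 = 573 years.

573 years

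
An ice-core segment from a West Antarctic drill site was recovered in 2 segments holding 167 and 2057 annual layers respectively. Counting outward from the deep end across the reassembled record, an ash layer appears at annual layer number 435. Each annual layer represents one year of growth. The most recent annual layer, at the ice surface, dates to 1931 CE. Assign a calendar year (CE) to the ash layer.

Total annual layers = 167 + 2057 = 2224.
2224 − 435 = 1789 annual layers lie beyond the ash layer toward the ice surface.
Counting back 1789 years from 1931 CE places the ash layer in 1931 − 1789 = 142 CE.

142 CE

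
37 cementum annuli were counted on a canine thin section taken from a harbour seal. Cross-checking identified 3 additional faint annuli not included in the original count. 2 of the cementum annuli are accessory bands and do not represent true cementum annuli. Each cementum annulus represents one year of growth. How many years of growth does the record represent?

After corrections the count is 37 − 2 + 3 = 38 cementum annuli.
With a one-to-one cementum annulus periodicity this is 38 years.

38 years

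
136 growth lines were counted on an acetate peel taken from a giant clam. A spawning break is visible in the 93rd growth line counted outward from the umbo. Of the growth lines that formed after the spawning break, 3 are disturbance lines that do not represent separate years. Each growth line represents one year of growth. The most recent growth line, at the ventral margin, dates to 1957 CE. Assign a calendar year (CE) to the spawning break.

1917 CE

Between growth line 93 and the ventral margin there are 136 − 93 = 43 growth lines.
Excluding 3 false growth lines: 43 − 3 = 40.
Counting back 40 years from 1957 CE places the spawning break in 1957 − 40 = 1917 CE.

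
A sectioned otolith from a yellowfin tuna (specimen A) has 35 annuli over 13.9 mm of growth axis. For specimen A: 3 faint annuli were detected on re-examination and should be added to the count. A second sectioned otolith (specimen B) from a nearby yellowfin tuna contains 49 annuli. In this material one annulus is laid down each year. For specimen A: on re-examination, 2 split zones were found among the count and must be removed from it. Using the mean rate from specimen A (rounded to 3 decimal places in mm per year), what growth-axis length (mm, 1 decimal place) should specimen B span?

Specimen A: adjusted count: 35 − 2 + 3 = 36 annuli.
A: Extension rate ≈ 13.9 / 36 = 0.386 mm per year.
For B, 0.386 mm/year × 49 years = 18.9 mm.

18.9 mm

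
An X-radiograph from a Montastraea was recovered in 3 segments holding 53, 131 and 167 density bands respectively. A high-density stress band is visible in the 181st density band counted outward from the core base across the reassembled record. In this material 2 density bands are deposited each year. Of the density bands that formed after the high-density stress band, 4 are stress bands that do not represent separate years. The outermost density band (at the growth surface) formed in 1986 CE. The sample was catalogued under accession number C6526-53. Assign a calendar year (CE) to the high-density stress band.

Total density bands = 53 + 131 + 167 = 351.
Between density band 181 and the growth surface there are 351 − 181 = 170 density bands.
Excluding 4 false density bands: 170 − 4 = 166.
With 2 density bands per year, 166 / 2 = 83 years.
Counting back 83 years from 1986 CE places the high-density stress band in 1986 − 83 = 1903 CE.

1903 CE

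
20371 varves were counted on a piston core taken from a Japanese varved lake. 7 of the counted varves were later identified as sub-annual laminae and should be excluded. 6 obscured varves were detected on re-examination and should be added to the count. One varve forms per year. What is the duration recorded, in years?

20370 years

Correcting the raw count gives 20371 − 7 + 6 = 20370 true varves.
One varve per year makes the duration 20370 years.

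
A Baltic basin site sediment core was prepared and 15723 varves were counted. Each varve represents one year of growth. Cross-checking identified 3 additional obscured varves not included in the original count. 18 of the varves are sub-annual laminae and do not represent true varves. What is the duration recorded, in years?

15708 yr

Correcting the raw count gives 15723 − 18 + 3 = 15708 true varves.
One varve per year makes the duration 15708 years.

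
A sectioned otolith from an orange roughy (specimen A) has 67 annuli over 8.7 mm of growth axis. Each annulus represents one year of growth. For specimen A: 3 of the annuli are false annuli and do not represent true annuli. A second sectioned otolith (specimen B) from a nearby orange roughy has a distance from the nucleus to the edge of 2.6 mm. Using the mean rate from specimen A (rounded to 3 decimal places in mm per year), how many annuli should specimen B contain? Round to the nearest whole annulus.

Specimen A: adjusted count: 67 − 3 = 64 annuli.
A: Extension rate ≈ 8.7 / 64 = 0.136 mm per year.
Specimen B: 2.6 mm / 0.136 mm per year = 19.12 years ≈ 19 annuli.

19 annuli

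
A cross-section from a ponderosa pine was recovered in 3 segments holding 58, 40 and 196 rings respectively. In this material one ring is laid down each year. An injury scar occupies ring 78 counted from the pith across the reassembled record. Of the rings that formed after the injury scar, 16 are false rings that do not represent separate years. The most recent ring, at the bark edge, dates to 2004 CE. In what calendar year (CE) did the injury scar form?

Total rings = 58 + 40 + 196 = 294.
294 − 78 = 216 rings lie beyond the injury scar toward the bark edge.
Removing the 16 false rings leaves 216 − 16 = 200 true rings beyond the injury scar.
Counting back 200 years from 2004 CE places the injury scar in 2004 − 200 = 1804 CE.

1804 CE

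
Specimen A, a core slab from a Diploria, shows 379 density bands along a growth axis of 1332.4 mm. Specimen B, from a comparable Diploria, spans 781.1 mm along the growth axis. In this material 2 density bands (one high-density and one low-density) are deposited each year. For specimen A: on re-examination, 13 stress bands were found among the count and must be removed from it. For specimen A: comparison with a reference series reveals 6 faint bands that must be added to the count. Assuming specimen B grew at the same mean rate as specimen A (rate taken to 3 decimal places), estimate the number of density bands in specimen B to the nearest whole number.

218 density bands

Specimen A: after corrections the count is 379 − 13 + 6 = 372 density bands.
Specimen A: with 2 density bands per year, 372 / 2 = 186 years.
A: Mean rate = 1332.4 mm / 186 years ≈ 7.163 mm/year.
Specimen B: 781.1 mm / 7.163 mm per year = 109.05 years; at 2 density bands per year that is 109.05 × 2 ≈ 218 density bands.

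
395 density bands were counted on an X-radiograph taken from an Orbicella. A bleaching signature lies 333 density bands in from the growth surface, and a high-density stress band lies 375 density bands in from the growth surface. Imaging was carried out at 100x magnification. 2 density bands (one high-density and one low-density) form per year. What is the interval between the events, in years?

21 years

Separation: 375 − 333 = 42 density bands.
42 density bands at 2 per year is 42 / 2 = 21 years.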